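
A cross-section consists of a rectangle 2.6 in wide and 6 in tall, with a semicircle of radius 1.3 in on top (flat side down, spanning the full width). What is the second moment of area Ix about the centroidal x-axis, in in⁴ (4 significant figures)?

Ix ≈ 75.73 in⁴

Split into non-overlapping primitives; take the origin at the lower-left of the bounding box.
Rectangular body: 2.6 × 6, A = 15.6 in², y = 3 in, Ī = 46.8 in⁴.
Semicircular cap: semicircle r = 1.3, A = 2.65465 in², y = 6.55174 in, Ī = 0.313477 in⁴.
Centroid: ȳ = ΣA·y / ΣA = 3.5165 in.
Transfer each piece to the centroidal x-axis using Ī + A·d² with d = y − 3.5165:
  rectangular body: d = -0.516504 in → contributes +50.9617 in⁴
  semicircular cap: d = 3.03523 in → contributes +24.7698 in⁴
Total I = 75.7315 in⁴.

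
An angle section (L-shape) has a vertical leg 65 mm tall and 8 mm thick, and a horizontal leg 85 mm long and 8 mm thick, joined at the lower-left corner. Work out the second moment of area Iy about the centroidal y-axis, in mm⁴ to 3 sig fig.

Break the section into simple shapes (no overlaps), measuring from the bottom-left corner of the bounding box.
Vertical leg: 8 × 65, A = 520 mm², x = 4 mm, Ī = 2773.3 mm⁴.
Horizontal leg (remainder): 77 × 8, A = 616 mm², x = 46.5 mm, Ī = 304 355 mm⁴.
Centroid: x̄ = ΣA·x / ΣA = 27.046 mm.
Transfer each piece to the centroidal y-axis using Ī + A·d² with d = x − 27.046:
  vertical leg: d = -23.046 mm → contributes +278 949 mm⁴
  horizontal leg (remainder): d = 19.454 mm → contributes +537 491 mm⁴
Total I = 816 440 mm⁴.

Iy ≈ 8.16 × 10⁵ mm⁴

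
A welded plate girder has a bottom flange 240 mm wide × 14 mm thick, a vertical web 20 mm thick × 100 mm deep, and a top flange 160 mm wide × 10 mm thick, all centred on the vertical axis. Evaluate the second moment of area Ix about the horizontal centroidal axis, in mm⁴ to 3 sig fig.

Ix ≈ 1.60 × 10⁷ mm⁴

Break the section into simple shapes (no overlaps), measuring from the bottom-left corner of the bounding box.
Bottom plate: 240 × 14, A = 3 360 mm², y = 7 mm, Ī = 54 880 mm⁴.
Web plate: 20 × 100, A = 2 000 mm², y = 64 mm, Ī = 1 666 667 mm⁴.
Top plate: 160 × 10, A = 1 600 mm², y = 119 mm, Ī = 13 333 mm⁴.
Centroid: ȳ = ΣA·y / ΣA = 49.126 mm.
Transfer each piece to the horizontal centroidal axis using Ī + A·d² with d = y − 49.126:
  bottom plate: d = -42.126 mm → contributes +6 017 659 mm⁴
  web plate: d = 14.874 mm → contributes +2 109 112 mm⁴
  top plate: d = 69.874 mm → contributes +7 825 037 mm⁴
Total I = 15 951 809 mm⁴.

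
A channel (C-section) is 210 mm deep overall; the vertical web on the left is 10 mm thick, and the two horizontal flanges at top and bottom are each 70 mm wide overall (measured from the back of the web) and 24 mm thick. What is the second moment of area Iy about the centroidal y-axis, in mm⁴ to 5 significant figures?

Iy ≈ 2.3692 × 10⁶ mm⁴

Decompose the section into non-overlapping parts with the origin at the bottom-left of its bounding rectangle.
Web: 10 × 210, A = 2 100 mm², x = 5 mm, Ī = 17 500 mm⁴.
Top flange (beyond web): 60 × 24, A = 1 440 mm², x = 40 mm, Ī = 432 000 mm⁴.
Bottom flange (beyond web): 60 × 24, A = 1 440 mm², x = 40 mm, Ī = 432 000 mm⁴.
Centroid: x̄ = ΣA·x / ΣA = 25.24096 mm.
Transfer each piece to the centroidal y-axis using Ī + A·d² with d = x − 25.24096:
  web: d = -20.24096 mm → contributes +877862.9 mm⁴
  top flange (beyond web): d = 14.75904 mm → contributes +745 674 mm⁴
  bottom flange (beyond web): d = 14.75904 mm → contributes +745 674 mm⁴
Total I = 2 369 211 mm⁴.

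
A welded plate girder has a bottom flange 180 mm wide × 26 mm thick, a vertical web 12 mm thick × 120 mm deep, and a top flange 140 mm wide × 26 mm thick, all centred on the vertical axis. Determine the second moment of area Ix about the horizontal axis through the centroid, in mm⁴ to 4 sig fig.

Ix ≈ 4.594 × 10⁷ mm⁴

Decompose the section into non-overlapping parts with the origin at the bottom-left of its bounding rectangle.
Bottom plate: 180 × 26, A = 4 680 mm², y = 13 mm, Ī = 263 640 mm⁴.
Web plate: 12 × 120, A = 1 440 mm², y = 86 mm, Ī = 1 728 000 mm⁴.
Top plate: 140 × 26, A = 3 640 mm², y = 159 mm, Ī = 205 053 mm⁴.
Centroid: ȳ = ΣA·y / ΣA = 78.2213 mm.
Transfer each piece to the horizontal axis through the centroid using Ī + A·d² with d = y − 78.2213:
  bottom plate: d = -65.2213 mm → contributes +20 171 515 mm⁴
  web plate: d = 7.77869 mm → contributes +1 815 132 mm⁴
  top plate: d = 80.7787 mm → contributes +23 956 769 mm⁴
Total I = 45 943 415 mm⁴.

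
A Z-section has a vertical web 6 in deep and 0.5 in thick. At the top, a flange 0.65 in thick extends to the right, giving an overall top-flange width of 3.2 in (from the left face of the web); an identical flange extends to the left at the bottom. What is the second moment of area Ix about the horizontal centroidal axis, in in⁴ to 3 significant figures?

Ix ≈ 34.2 in⁴

Decompose the section into non-overlapping parts with the origin at the bottom-left of its bounding rectangle.
Web: 0.5 × 6, A = 3 in², y = 3 in, Ī = 9 in⁴.
Top flange (beyond web): 2.7 × 0.65, A = 1.755 in², y = 5.675 in, Ī = 0.061791 in⁴.
Bottom flange (beyond web): 2.7 × 0.65, A = 1.755 in², y = 0.325 in, Ī = 0.061791 in⁴.
Centroid: ȳ = ΣA·y / ΣA = 3 in.
Transfer each piece to the horizontal centroidal axis using Ī + A·d² with d = y − 3:
  web: d = 0 in → contributes +9 in⁴
  top flange (beyond web): d = 2.675 in → contributes +12.62 in⁴
  bottom flange (beyond web): d = -2.675 in → contributes +12.62 in⁴
Total I = 34.24 in⁴.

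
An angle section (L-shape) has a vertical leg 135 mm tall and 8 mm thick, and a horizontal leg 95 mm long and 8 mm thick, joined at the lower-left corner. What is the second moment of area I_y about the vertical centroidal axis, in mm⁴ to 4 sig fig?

Break the section into simple shapes (no overlaps), measuring from the bottom-left corner of the bounding box.
Vertical leg: 8 × 135, A = 1 080 mm², x = 4 mm, Ī = 5 760 mm⁴.
Horizontal leg (remainder): 87 × 8, A = 696 mm², x = 51.5 mm, Ī = 439 002 mm⁴.
Centroid: x̄ = ΣA·x / ΣA = 22.6149 mm.
Transfer each piece to the vertical centroidal axis using Ī + A·d² with d = x − 22.6149:
  vertical leg: d = -18.6149 mm → contributes +379 994 mm⁴
  horizontal leg (remainder): d = 28.8851 mm → contributes +1 019 710 mm⁴
Total I = 1 399 705 mm⁴.

I_y ≈ 1.400 × 10⁶ mm⁴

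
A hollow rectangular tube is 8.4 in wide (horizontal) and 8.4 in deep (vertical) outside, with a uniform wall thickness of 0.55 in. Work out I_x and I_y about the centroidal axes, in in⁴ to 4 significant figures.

Break the section into simple shapes (no overlaps), measuring from the bottom-left corner of the bounding box.
Outer rectangle: 8.4 × 8.4, A = 70.56 in², y = 4.2 in, Ī = 414.893 in⁴.
Inner void (subtracted): 7.3 × 7.3, A = 53.29 in², y = 4.2 in, Ī = 236.652 in⁴.
By symmetry the centroid is at mid-height, ȳ = 4.2 in.
All pieces are centred on the centroidal x-axis, so I = ΣĪ (holes subtracted) = 178.241 in⁴.
Repeating about the centroidal y-axis gives I_y = 178.241 in⁴.

I_x ≈ 178.2 in⁴, I_y ≈ 178.2 in⁴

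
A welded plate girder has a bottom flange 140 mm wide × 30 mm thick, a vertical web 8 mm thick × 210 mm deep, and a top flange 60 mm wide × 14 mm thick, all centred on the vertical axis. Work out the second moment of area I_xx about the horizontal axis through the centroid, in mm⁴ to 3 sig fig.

Decompose the section into non-overlapping parts with the origin at the bottom-left of its bounding rectangle.
Bottom plate: 140 × 30, A = 4 200 mm², y = 15 mm, Ī = 315 000 mm⁴.
Web plate: 8 × 210, A = 1 680 mm², y = 135 mm, Ī = 6 174 000 mm⁴.
Top plate: 60 × 14, A = 840 mm², y = 247 mm, Ī = 13 720 mm⁴.
Centroid: ȳ = ΣA·y / ΣA = 74 mm.
Transfer each piece to the horizontal axis through the centroid using Ī + A·d² with d = y − 74:
  bottom plate: d = -59 mm → contributes +14 935 200 mm⁴
  web plate: d = 61 mm → contributes +12 425 280 mm⁴
  top plate: d = 173 mm → contributes +25 154 080 mm⁴
Total I = 52 514 560 mm⁴.

I_xx ≈ 5.25 × 10⁷ mm⁴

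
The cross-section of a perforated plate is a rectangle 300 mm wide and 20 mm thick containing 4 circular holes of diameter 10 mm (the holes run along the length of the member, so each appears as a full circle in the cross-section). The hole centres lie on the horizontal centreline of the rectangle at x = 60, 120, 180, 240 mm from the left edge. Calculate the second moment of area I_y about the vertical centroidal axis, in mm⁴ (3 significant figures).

Decompose the section into non-overlapping parts with the origin at the bottom-left of its bounding rectangle.
Plate: 300 × 20, A = 6 000 mm², x = 150 mm, Ī = 45 000 000 mm⁴.
Hole 1 (subtracted): ⌀10, A = 78.54 mm², x = 60 mm, Ī = 490.87 mm⁴.
Hole 2 (subtracted): ⌀10, A = 78.54 mm², x = 120 mm, Ī = 490.87 mm⁴.
Hole 3 (subtracted): ⌀10, A = 78.54 mm², x = 180 mm, Ī = 490.87 mm⁴.
Hole 4 (subtracted): ⌀10, A = 78.54 mm², x = 240 mm, Ī = 490.87 mm⁴.
By symmetry the centroid is at mid-width, x̄ = 150 mm.
Transfer each piece to the vertical centroidal axis using Ī + A·d² with d = x − 150:
  plate: d = 0 mm → contributes +45 000 000 mm⁴
  hole 1: d = -90 mm → contributes −636 663 mm⁴
  hole 2: d = -30 mm → contributes −71 177 mm⁴
  hole 3: d = 30 mm → contributes −71 177 mm⁴
  hole 4: d = 90 mm → contributes −636 663 mm⁴
Total I = 43 584 320 mm⁴.

I_y ≈ 4.36 × 10⁷ mm⁴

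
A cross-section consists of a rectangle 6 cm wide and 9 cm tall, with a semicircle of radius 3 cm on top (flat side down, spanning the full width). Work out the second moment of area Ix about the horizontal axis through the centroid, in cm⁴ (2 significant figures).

Break the section into simple shapes (no overlaps), measuring from the bottom-left corner of the bounding box.
Rectangular body: 6 × 9, A = 54 cm², y = 4.5 cm, Ī = 364.5 cm⁴.
Semicircular cap: semicircle r = 3, A = 14.14 cm², y = 10.27 cm, Ī = 8.89 cm⁴.
Centroid: ȳ = ΣA·y / ΣA = 5.698 cm.
Transfer each piece to the horizontal axis through the centroid using Ī + A·d² with d = y − 5.698:
  rectangular body: d = -1.198 cm → contributes +442 cm⁴
  semicircular cap: d = 4.575 cm → contributes +304.8 cm⁴
Total I = 746.8 cm⁴.

Ix ≈ 750 cm⁴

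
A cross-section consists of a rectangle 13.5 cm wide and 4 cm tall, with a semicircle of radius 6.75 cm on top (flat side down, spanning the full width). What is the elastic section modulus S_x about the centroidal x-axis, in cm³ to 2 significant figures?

Treat the section as a set of non-overlapping primitives; coordinates are from the bounding-box lower-left.
Rectangular body: 13.5 × 4, A = 54 cm², y = 2 cm, Ī = 72 cm⁴.
Semicircular cap: semicircle r = 6.75, A = 71.57 cm², y = 6.865 cm, Ī = 227.8 cm⁴.
Centroid: ȳ = ΣA·y / ΣA = 4.773 cm.
Transfer each piece to the centroidal x-axis using Ī + A·d² with d = y − 4.773:
  rectangular body: d = -2.773 cm → contributes +487.2 cm⁴
  semicircular cap: d = 2.092 cm → contributes +541.1 cm⁴
Total I = 1 028 cm⁴.
Extreme fibre distance c = 5.977 cm; S = I/c = 172 cm³.

S_x ≈ 170 cm³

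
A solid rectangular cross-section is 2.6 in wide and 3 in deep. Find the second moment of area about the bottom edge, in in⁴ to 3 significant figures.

I_base ≈ 23.4 in⁴

The section: 2.6 × 3, A = 7.8 in², y = 1.5 in, Ī = 5.85 in⁴.
Transfer it to the bottom edge using Ī + A·d² with d = y − 0:
  the section: d = 1.5 in → contributes +23.4 in⁴
Total I = 23.4 in⁴.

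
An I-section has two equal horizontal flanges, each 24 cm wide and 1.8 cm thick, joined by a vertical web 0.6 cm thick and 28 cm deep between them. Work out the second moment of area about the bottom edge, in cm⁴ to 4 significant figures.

I_base ≈ 4.607 × 10⁴ cm⁴

Split into non-overlapping primitives; take the origin at the lower-left of the bounding box.
Bottom flange: 24 × 1.8, A = 43.2 cm², y = 0.9 cm, Ī = 11.664 cm⁴.
Web: 0.6 × 28, A = 16.8 cm², y = 15.8 cm, Ī = 1097.6 cm⁴.
Top flange: 24 × 1.8, A = 43.2 cm², y = 30.7 cm, Ī = 11.664 cm⁴.
Transfer each piece to the base of the section using Ī + A·d² with d = y − 0:
  bottom flange: d = 0.9 cm → contributes +46.656 cm⁴
  web: d = 15.8 cm → contributes +5291.55 cm⁴
  top flange: d = 30.7 cm → contributes +40727.2 cm⁴
Total I = 46065.4 cm⁴.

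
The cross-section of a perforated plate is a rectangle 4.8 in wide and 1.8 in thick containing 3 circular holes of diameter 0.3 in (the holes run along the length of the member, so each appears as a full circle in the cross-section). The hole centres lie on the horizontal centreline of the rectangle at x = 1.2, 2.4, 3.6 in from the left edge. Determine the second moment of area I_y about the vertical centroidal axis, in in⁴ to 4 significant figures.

I_y ≈ 16.38 in⁴

Split into non-overlapping primitives; take the origin at the lower-left of the bounding box.
Plate: 4.8 × 1.8, A = 8.64 in², x = 2.4 in, Ī = 16.5888 in⁴.
Hole 1 (subtracted): ⌀0.3, A = 0.0706858 in², x = 1.2 in, Ī = 0.000397608 in⁴.
Hole 2 (subtracted): ⌀0.3, A = 0.0706858 in², x = 2.4 in, Ī = 0.000397608 in⁴.
Hole 3 (subtracted): ⌀0.3, A = 0.0706858 in², x = 3.6 in, Ī = 0.000397608 in⁴.
By symmetry the centroid is at mid-width, x̄ = 2.4 in.
Transfer each piece to the vertical centroidal axis using Ī + A·d² with d = x − 2.4:
  plate: d = 0 in → contributes +16.5888 in⁴
  hole 1: d = -1.2 in → contributes −0.102185 in⁴
  hole 2: d = 0 in → contributes −0.000397608 in⁴
  hole 3: d = 1.2 in → contributes −0.102185 in⁴
Total I = 16.384 in⁴.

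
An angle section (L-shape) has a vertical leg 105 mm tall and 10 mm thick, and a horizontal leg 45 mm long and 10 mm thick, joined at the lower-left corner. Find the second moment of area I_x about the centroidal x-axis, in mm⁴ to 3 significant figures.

Break the section into simple shapes (no overlaps), measuring from the bottom-left corner of the bounding box.
Vertical leg: 10 × 105, A = 1 050 mm², y = 52.5 mm, Ī = 964 688 mm⁴.
Horizontal leg (remainder): 35 × 10, A = 350 mm², y = 5 mm, Ī = 2916.7 mm⁴.
Centroid: ȳ = ΣA·y / ΣA = 40.625 mm.
Transfer each piece to the centroidal x-axis using Ī + A·d² with d = y − 40.625:
  vertical leg: d = 11.875 mm → contributes +1 112 754 mm⁴
  horizontal leg (remainder): d = -35.625 mm → contributes +447 116 mm⁴
Total I = 1 559 870 mm⁴.

I_x ≈ 1.56 × 10⁶ mm⁴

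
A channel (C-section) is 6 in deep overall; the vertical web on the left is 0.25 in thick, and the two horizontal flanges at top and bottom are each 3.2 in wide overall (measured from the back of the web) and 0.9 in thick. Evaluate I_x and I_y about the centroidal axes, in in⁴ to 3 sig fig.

I_x ≈ 39.4 in⁴, I_y ≈ 6.85 in⁴

Decompose the section into non-overlapping parts with the origin at the bottom-left of its bounding rectangle.
Web: 0.25 × 6, A = 1.5 in², y = 3 in, Ī = 4.5 in⁴.
Top flange (beyond web): 2.95 × 0.9, A = 2.655 in², y = 5.55 in, Ī = 0.17921 in⁴.
Bottom flange (beyond web): 2.95 × 0.9, A = 2.655 in², y = 0.45 in, Ī = 0.17921 in⁴.
By symmetry the centroid is at mid-height, ȳ = 3 in.
Transfer each piece to the centroidal x-axis using Ī + A·d² with d = y − 3:
  web: d = 0 in → contributes +4.5 in⁴
  top flange (beyond web): d = 2.55 in → contributes +17.443 in⁴
  bottom flange (beyond web): d = -2.55 in → contributes +17.443 in⁴
Total I = 39.387 in⁴.
For the y-axis: x̄ = 1.3726 in.
Repeating about the centroidal y-axis gives I_y = 6.8529 in⁴.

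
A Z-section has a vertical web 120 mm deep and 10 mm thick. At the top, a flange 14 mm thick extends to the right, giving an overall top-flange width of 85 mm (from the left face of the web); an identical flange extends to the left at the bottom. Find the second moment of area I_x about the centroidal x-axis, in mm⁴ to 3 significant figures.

I_x ≈ 7.37 × 10⁶ mm⁴

Break the section into simple shapes (no overlaps), measuring from the bottom-left corner of the bounding box.
Web: 10 × 120, A = 1 200 mm², y = 60 mm, Ī = 1 440 000 mm⁴.
Top flange (beyond web): 75 × 14, A = 1 050 mm², y = 113 mm, Ī = 17 150 mm⁴.
Bottom flange (beyond web): 75 × 14, A = 1 050 mm², y = 7 mm, Ī = 17 150 mm⁴.
Centroid: ȳ = ΣA·y / ΣA = 60 mm.
Transfer each piece to the centroidal x-axis using Ī + A·d² with d = y − 60:
  web: d = 0 mm → contributes +1 440 000 mm⁴
  top flange (beyond web): d = 53 mm → contributes +2 966 600 mm⁴
  bottom flange (beyond web): d = -53 mm → contributes +2 966 600 mm⁴
Total I = 7 373 200 mm⁴.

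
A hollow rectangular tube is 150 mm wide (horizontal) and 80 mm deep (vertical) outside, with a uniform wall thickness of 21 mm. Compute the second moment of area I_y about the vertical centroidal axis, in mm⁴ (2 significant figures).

Break the section into simple shapes (no overlaps), measuring from the bottom-left corner of the bounding box.
Outer rectangle: 150 × 80, A = 12 000 mm², x = 75 mm, Ī = 22 500 000 mm⁴.
Inner void (subtracted): 108 × 38, A = 4 104 mm², x = 75 mm, Ī = 3 989 088 mm⁴.
By symmetry the centroid is at mid-width, x̄ = 75 mm.
All pieces are centred on the vertical centroidal axis, so I = ΣĪ (holes subtracted) = 18 510 912 mm⁴.

I_y ≈ 1.9 × 10⁷ mm⁴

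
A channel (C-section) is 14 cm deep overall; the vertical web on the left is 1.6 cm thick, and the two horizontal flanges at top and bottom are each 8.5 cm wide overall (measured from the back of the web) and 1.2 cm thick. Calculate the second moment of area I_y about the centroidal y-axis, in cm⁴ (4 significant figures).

Decompose the section into non-overlapping parts with the origin at the bottom-left of its bounding rectangle.
Web: 1.6 × 14, A = 22.4 cm², x = 0.8 cm, Ī = 4.77867 cm⁴.
Top flange (beyond web): 6.9 × 1.2, A = 8.28 cm², x = 5.05 cm, Ī = 32.8509 cm⁴.
Bottom flange (beyond web): 6.9 × 1.2, A = 8.28 cm², x = 5.05 cm, Ī = 32.8509 cm⁴.
Centroid: x̄ = ΣA·x / ΣA = 2.60647 cm.
Transfer each piece to the centroidal y-axis using Ī + A·d² with d = x − 2.60647:
  web: d = -1.80647 cm → contributes +77.8772 cm⁴
  top flange (beyond web): d = 2.44353 cm → contributes +82.2895 cm⁴
  bottom flange (beyond web): d = 2.44353 cm → contributes +82.2895 cm⁴
Total I = 242.456 cm⁴.

I_y ≈ 242.5 cm⁴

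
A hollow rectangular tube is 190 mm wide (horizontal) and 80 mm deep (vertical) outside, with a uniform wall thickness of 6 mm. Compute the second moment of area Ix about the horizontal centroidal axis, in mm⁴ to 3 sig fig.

Decompose the section into non-overlapping parts with the origin at the bottom-left of its bounding rectangle.
Outer rectangle: 190 × 80, A = 15 200 mm², y = 40 mm, Ī = 8 106 667 mm⁴.
Inner void (subtracted): 178 × 68, A = 12 104 mm², y = 40 mm, Ī = 4 664 075 mm⁴.
By symmetry the centroid is at mid-height, ȳ = 40 mm.
All pieces are centred on the horizontal centroidal axis, so I = ΣĪ (holes subtracted) = 3 442 592 mm⁴.

Ix ≈ 3.44 × 10⁶ mm⁴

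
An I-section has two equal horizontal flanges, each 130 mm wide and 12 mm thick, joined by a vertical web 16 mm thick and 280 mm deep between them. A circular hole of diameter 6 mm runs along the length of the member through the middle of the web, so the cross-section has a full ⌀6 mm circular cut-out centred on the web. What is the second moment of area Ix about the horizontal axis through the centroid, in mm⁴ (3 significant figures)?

Split into non-overlapping primitives; take the origin at the lower-left of the bounding box.
Bottom flange: 130 × 12, A = 1 560 mm², y = 6 mm, Ī = 18 720 mm⁴.
Web: 16 × 280, A = 4 480 mm², y = 152 mm, Ī = 29 269 333 mm⁴.
Top flange: 130 × 12, A = 1 560 mm², y = 298 mm, Ī = 18 720 mm⁴.
Hole (subtracted): ⌀6, A = 28.274 mm², y = 152 mm, Ī = 63.617 mm⁴.
By symmetry the centroid is at mid-height, ȳ = 152 mm.
Transfer each piece to the horizontal axis through the centroid using Ī + A·d² with d = y − 152:
  bottom flange: d = -146 mm → contributes +33 271 680 mm⁴
  web: d = 0 mm → contributes +29 269 333 mm⁴
  top flange: d = 146 mm → contributes +33 271 680 mm⁴
  hole: d = 0 mm → contributes −63.617 mm⁴
Total I = 95 812 630 mm⁴.

Ix ≈ 9.58 × 10⁷ mm⁴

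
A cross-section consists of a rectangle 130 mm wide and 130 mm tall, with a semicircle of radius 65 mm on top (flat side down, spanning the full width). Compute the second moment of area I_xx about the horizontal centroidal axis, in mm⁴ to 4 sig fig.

I_xx ≈ 6.661 × 10⁷ mm⁴

Break the section into simple shapes (no overlaps), measuring from the bottom-left corner of the bounding box.
Rectangular body: 130 × 130, A = 16 900 mm², y = 65 mm, Ī = 23 800 833 mm⁴.
Semicircular cap: semicircle r = 65, A = 6636.61 mm², y = 157.587 mm, Ī = 1 959 230 mm⁴.
Centroid: ȳ = ΣA·y / ΣA = 91.1067 mm.
Transfer each piece to the horizontal centroidal axis using Ī + A·d² with d = y − 91.1067:
  rectangular body: d = -26.1067 mm → contributes +35 319 191 mm⁴
  semicircular cap: d = 66.4802 mm → contributes +31 290 489 mm⁴
Total I = 66 609 680 mm⁴.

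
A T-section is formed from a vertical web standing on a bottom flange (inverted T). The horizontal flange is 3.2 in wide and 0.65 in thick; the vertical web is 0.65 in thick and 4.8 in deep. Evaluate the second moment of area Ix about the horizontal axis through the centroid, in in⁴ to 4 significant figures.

Ix ≈ 15.33 in⁴

Decompose the section into non-overlapping parts with the origin at the bottom-left of its bounding rectangle.
Flange: 3.2 × 0.65, A = 2.08 in², y = 0.325 in, Ī = 0.0732333 in⁴.
Web: 0.65 × 4.8, A = 3.12 in², y = 3.05 in, Ī = 5.9904 in⁴.
Centroid: ȳ = ΣA·y / ΣA = 1.96 in.
Transfer each piece to the horizontal axis through the centroid using Ī + A·d² with d = y − 1.96:
  flange: d = -1.635 in → contributes +5.63354 in⁴
  web: d = 1.09 in → contributes +9.69727 in⁴
Total I = 15.3308 in⁴.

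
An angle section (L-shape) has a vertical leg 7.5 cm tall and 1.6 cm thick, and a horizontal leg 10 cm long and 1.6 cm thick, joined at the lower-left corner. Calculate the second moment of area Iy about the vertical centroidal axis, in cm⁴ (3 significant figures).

Iy ≈ 240 cm⁴

Decompose the section into non-overlapping parts with the origin at the bottom-left of its bounding rectangle.
Vertical leg: 1.6 × 7.5, A = 12 cm², x = 0.8 cm, Ī = 2.56 cm⁴.
Horizontal leg (remainder): 8.4 × 1.6, A = 13.44 cm², x = 5.8 cm, Ī = 79.027 cm⁴.
Centroid: x̄ = ΣA·x / ΣA = 3.4415 cm.
Transfer each piece to the vertical centroidal axis using Ī + A·d² with d = x − 3.4415:
  vertical leg: d = -2.6415 cm → contributes +86.291 cm⁴
  horizontal leg (remainder): d = 2.3585 cm → contributes +153.79 cm⁴
Total I = 240.08 cm⁴.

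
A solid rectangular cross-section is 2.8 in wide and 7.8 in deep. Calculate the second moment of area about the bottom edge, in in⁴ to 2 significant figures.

I_base ≈ 440 in⁴

The section: 2.8 × 7.8, A = 21.84 in², y = 3.9 in, Ī = 110.7 in⁴.
Transfer it to a horizontal axis along the bottom face using Ī + A·d² with d = y − 0:
  the section: d = 3.9 in → contributes +442.9 in⁴
Total I = 442.9 in⁴.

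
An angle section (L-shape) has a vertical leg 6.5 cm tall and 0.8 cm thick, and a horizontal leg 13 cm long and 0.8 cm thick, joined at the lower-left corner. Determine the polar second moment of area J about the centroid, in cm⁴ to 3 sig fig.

Split into non-overlapping primitives; take the origin at the lower-left of the bounding box.
Vertical leg: 0.8 × 6.5, A = 5.2 cm², y = 3.25 cm, Ī = 18.308 cm⁴.
Horizontal leg (remainder): 12.2 × 0.8, A = 9.76 cm², y = 0.4 cm, Ī = 0.52053 cm⁴.
Centroid: ȳ = ΣA·y / ΣA = 1.3906 cm.
Transfer each piece to the centroidal x-axis using Ī + A·d² with d = y − 1.3906:
  vertical leg: d = 1.8594 cm → contributes +36.286 cm⁴
  horizontal leg (remainder): d = -0.99064 cm → contributes +10.099 cm⁴
Total I = 46.385 cm⁴.
For the y-axis: x̄ = 4.6406 cm.
Repeating about the centroidal y-axis gives I_y = 264.67 cm⁴.
Polar second moment: J = I_x + I_y = 311.05 cm⁴.

J ≈ 311 cm⁴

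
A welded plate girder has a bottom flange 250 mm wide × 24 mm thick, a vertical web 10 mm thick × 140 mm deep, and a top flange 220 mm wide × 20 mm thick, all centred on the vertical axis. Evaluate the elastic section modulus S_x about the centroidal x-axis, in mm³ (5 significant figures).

S_x ≈ 6.8291 × 10⁵ mm³

Treat the section as a set of non-overlapping primitives; coordinates are from the bounding-box lower-left.
Bottom plate: 250 × 24, A = 6 000 mm², y = 12 mm, Ī = 288 000 mm⁴.
Web plate: 10 × 140, A = 1 400 mm², y = 94 mm, Ī = 2 286 667 mm⁴.
Top plate: 220 × 20, A = 4 400 mm², y = 174 mm, Ī = 146666.7 mm⁴.
Centroid: ȳ = ΣA·y / ΣA = 82.13559 mm.
Transfer each piece to the centroidal x-axis using Ī + A·d² with d = y − 82.13559:
  bottom plate: d = -70.13559 mm → contributes +29 802 009 mm⁴
  web plate: d = 11.86441 mm → contributes +2 483 736 mm⁴
  top plate: d = 91.86441 mm → contributes +37 278 571 mm⁴
Total I = 69 564 316 mm⁴.
Extreme fibre distance c = 101.8644 mm; S = I/c = 682910.9 mm³.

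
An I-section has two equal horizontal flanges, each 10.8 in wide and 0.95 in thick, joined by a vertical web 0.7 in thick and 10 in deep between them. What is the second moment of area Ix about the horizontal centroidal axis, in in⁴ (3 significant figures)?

Ix ≈ 675 in⁴

Treat the section as a set of non-overlapping primitives; coordinates are from the bounding-box lower-left.
Bottom flange: 10.8 × 0.95, A = 10.26 in², y = 0.475 in, Ī = 0.77164 in⁴.
Web: 0.7 × 10, A = 7 in², y = 5.95 in, Ī = 58.333 in⁴.
Top flange: 10.8 × 0.95, A = 10.26 in², y = 11.425 in, Ī = 0.77164 in⁴.
By symmetry the centroid is at mid-height, ȳ = 5.95 in.
Transfer each piece to the horizontal centroidal axis using Ī + A·d² with d = y − 5.95:
  bottom flange: d = -5.475 in → contributes +308.32 in⁴
  web: d = 0 in → contributes +58.333 in⁴
  top flange: d = 5.475 in → contributes +308.32 in⁴
Total I = 674.98 in⁴.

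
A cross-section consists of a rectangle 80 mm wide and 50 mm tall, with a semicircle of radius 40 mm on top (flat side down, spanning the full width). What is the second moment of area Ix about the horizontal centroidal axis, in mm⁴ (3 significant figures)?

Treat the section as a set of non-overlapping primitives; coordinates are from the bounding-box lower-left.
Rectangular body: 80 × 50, A = 4 000 mm², y = 25 mm, Ī = 833 333 mm⁴.
Semicircular cap: semicircle r = 40, A = 2513.3 mm², y = 66.977 mm, Ī = 280 978 mm⁴.
Centroid: ȳ = ΣA·y / ΣA = 41.197 mm.
Transfer each piece to the horizontal centroidal axis using Ī + A·d² with d = y − 41.197:
  rectangular body: d = -16.197 mm → contributes +1 882 765 mm⁴
  semicircular cap: d = 25.779 mm → contributes +1 951 200 mm⁴
Total I = 3 833 964 mm⁴.

Ix ≈ 3.83 × 10⁶ mm⁴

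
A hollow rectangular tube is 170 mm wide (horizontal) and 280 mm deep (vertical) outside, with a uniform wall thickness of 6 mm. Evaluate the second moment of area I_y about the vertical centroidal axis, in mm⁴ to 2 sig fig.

I_y ≈ 2.7 × 10⁷ mm⁴

Decompose the section into non-overlapping parts with the origin at the bottom-left of its bounding rectangle.
Outer rectangle: 170 × 280, A = 47 600 mm², x = 85 mm, Ī = 114 636 667 mm⁴.
Inner void (subtracted): 158 × 268, A = 42 344 mm², x = 85 mm, Ī = 88 089 635 mm⁴.
By symmetry the centroid is at mid-width, x̄ = 85 mm.
All pieces are centred on the vertical centroidal axis, so I = ΣĪ (holes subtracted) = 26 547 032 mm⁴.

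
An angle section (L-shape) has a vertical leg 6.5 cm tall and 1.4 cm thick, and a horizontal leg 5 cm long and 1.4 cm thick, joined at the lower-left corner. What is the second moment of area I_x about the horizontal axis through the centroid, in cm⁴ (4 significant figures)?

Split into non-overlapping primitives; take the origin at the lower-left of the bounding box.
Vertical leg: 1.4 × 6.5, A = 9.1 cm², y = 3.25 cm, Ī = 32.0396 cm⁴.
Horizontal leg (remainder): 3.6 × 1.4, A = 5.04 cm², y = 0.7 cm, Ī = 0.8232 cm⁴.
Centroid: ȳ = ΣA·y / ΣA = 2.34109 cm.
Transfer each piece to the horizontal axis through the centroid using Ī + A·d² with d = y − 2.34109:
  vertical leg: d = 0.908911 cm → contributes +39.5573 cm⁴
  horizontal leg (remainder): d = -1.64109 cm → contributes +14.3968 cm⁴
Total I = 53.9541 cm⁴.

I_x ≈ 53.95 cm⁴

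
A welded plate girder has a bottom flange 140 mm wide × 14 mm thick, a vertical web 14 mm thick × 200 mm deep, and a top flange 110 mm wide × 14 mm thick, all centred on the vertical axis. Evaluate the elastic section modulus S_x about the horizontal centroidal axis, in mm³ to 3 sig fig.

S_x ≈ 4.06 × 10⁵ mm³

Break the section into simple shapes (no overlaps), measuring from the bottom-left corner of the bounding box.
Bottom plate: 140 × 14, A = 1 960 mm², y = 7 mm, Ī = 32 013 mm⁴.
Web plate: 14 × 200, A = 2 800 mm², y = 114 mm, Ī = 9 333 333 mm⁴.
Top plate: 110 × 14, A = 1 540 mm², y = 221 mm, Ī = 25 153 mm⁴.
Centroid: ȳ = ΣA·y / ΣA = 106.87 mm.
Transfer each piece to the horizontal centroidal axis using Ī + A·d² with d = y − 106.87:
  bottom plate: d = -99.867 mm → contributes +19 579 782 mm⁴
  web plate: d = 7.1333 mm → contributes +9 475 810 mm⁴
  top plate: d = 114.13 mm → contributes +20 085 837 mm⁴
Total I = 49 141 428 mm⁴.
Extreme fibre distance c = 121.13 mm; S = I/c = 405 680 mm³.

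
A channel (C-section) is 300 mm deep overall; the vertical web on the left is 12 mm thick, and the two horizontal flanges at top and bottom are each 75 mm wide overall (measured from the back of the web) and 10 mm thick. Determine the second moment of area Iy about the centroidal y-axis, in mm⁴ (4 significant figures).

Iy ≈ 1.772 × 10⁶ mm⁴

Split into non-overlapping primitives; take the origin at the lower-left of the bounding box.
Web: 12 × 300, A = 3 600 mm², x = 6 mm, Ī = 43 200 mm⁴.
Top flange (beyond web): 63 × 10, A = 630 mm², x = 43.5 mm, Ī = 208 373 mm⁴.
Bottom flange (beyond web): 63 × 10, A = 630 mm², x = 43.5 mm, Ī = 208 373 mm⁴.
Centroid: x̄ = ΣA·x / ΣA = 15.7222 mm.
Transfer each piece to the centroidal y-axis using Ī + A·d² with d = x − 15.7222:
  web: d = -9.72222 mm → contributes +383 478 mm⁴
  top flange (beyond web): d = 27.7778 mm → contributes +694 484 mm⁴
  bottom flange (beyond web): d = 27.7778 mm → contributes +694 484 mm⁴
Total I = 1 772 445 mm⁴.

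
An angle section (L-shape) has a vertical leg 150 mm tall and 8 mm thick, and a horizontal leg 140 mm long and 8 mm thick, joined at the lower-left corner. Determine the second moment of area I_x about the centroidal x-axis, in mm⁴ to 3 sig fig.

Treat the section as a set of non-overlapping primitives; coordinates are from the bounding-box lower-left.
Vertical leg: 8 × 150, A = 1 200 mm², y = 75 mm, Ī = 2 250 000 mm⁴.
Horizontal leg (remainder): 132 × 8, A = 1 056 mm², y = 4 mm, Ī = 5 632 mm⁴.
Centroid: ȳ = ΣA·y / ΣA = 41.766 mm.
Transfer each piece to the centroidal x-axis using Ī + A·d² with d = y − 41.766:
  vertical leg: d = 33.234 mm → contributes +3 575 402 mm⁴
  horizontal leg (remainder): d = -37.766 mm → contributes +1 511 771 mm⁴
Total I = 5 087 172 mm⁴.

I_x ≈ 5.09 × 10⁶ mm⁴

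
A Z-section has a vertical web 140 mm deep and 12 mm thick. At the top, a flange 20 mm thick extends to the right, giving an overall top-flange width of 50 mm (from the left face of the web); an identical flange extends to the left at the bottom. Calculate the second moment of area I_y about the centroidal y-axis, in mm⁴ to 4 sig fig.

I_y ≈ 1.153 × 10⁶ mm⁴

Split into non-overlapping primitives; take the origin at the lower-left of the bounding box.
Web: 12 × 140, A = 1 680 mm², x = 44 mm, Ī = 20 160 mm⁴.
Top flange (beyond web): 38 × 20, A = 760 mm², x = 69 mm, Ī = 91453.3 mm⁴.
Bottom flange (beyond web): 38 × 20, A = 760 mm², x = 19 mm, Ī = 91453.3 mm⁴.
Centroid: x̄ = ΣA·x / ΣA = 44 mm.
Transfer each piece to the centroidal y-axis using Ī + A·d² with d = x − 44:
  web: d = 0 mm → contributes +20 160 mm⁴
  top flange (beyond web): d = 25 mm → contributes +566 453 mm⁴
  bottom flange (beyond web): d = -25 mm → contributes +566 453 mm⁴
Total I = 1 153 067 mm⁴.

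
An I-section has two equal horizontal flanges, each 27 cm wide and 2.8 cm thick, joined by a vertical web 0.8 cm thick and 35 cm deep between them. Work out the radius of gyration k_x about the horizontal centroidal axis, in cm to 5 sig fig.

Break the section into simple shapes (no overlaps), measuring from the bottom-left corner of the bounding box.
Bottom flange: 27 × 2.8, A = 75.6 cm², y = 1.4 cm, Ī = 49.392 cm⁴.
Web: 0.8 × 35, A = 28 cm², y = 20.3 cm, Ī = 2858.333 cm⁴.
Top flange: 27 × 2.8, A = 75.6 cm², y = 39.2 cm, Ī = 49.392 cm⁴.
By symmetry the centroid is at mid-height, ȳ = 20.3 cm.
Transfer each piece to the horizontal centroidal axis using Ī + A·d² with d = y − 20.3:
  bottom flange: d = -18.9 cm → contributes +27054.47 cm⁴
  web: d = 0 cm → contributes +2858.333 cm⁴
  top flange: d = 18.9 cm → contributes +27054.47 cm⁴
Total I = 56967.27 cm⁴.
Radius of gyration: k = √(I/A) = √(56967.27 / 179.2) = 17.82969 cm.

k_x ≈ 17.830 cm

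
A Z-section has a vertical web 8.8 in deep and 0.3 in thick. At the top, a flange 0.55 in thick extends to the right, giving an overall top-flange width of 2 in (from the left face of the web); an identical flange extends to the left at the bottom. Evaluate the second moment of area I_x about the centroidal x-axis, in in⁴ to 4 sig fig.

Break the section into simple shapes (no overlaps), measuring from the bottom-left corner of the bounding box.
Web: 0.3 × 8.8, A = 2.64 in², y = 4.4 in, Ī = 17.0368 in⁴.
Top flange (beyond web): 1.7 × 0.55, A = 0.935 in², y = 8.525 in, Ī = 0.0235698 in⁴.
Bottom flange (beyond web): 1.7 × 0.55, A = 0.935 in², y = 0.275 in, Ī = 0.0235698 in⁴.
Centroid: ȳ = ΣA·y / ΣA = 4.4 in.
Transfer each piece to the centroidal x-axis using Ī + A·d² with d = y − 4.4:
  web: d = 0 in → contributes +17.0368 in⁴
  top flange (beyond web): d = 4.125 in → contributes +15.9332 in⁴
  bottom flange (beyond web): d = -4.125 in → contributes +15.9332 in⁴
Total I = 48.9032 in⁴.

I_x ≈ 48.90 in⁴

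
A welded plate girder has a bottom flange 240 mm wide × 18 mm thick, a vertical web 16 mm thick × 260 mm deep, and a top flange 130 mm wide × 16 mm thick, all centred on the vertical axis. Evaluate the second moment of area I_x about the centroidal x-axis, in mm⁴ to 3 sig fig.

I_x ≈ 1.37 × 10⁸ mm⁴

Decompose the section into non-overlapping parts with the origin at the bottom-left of its bounding rectangle.
Bottom plate: 240 × 18, A = 4 320 mm², y = 9 mm, Ī = 116 640 mm⁴.
Web plate: 16 × 260, A = 4 160 mm², y = 148 mm, Ī = 23 434 667 mm⁴.
Top plate: 130 × 16, A = 2 080 mm², y = 286 mm, Ī = 44 373 mm⁴.
Centroid: ȳ = ΣA·y / ΣA = 118.32 mm.
Transfer each piece to the centroidal x-axis using Ī + A·d² with d = y − 118.32:
  bottom plate: d = -109.32 mm → contributes +51 742 648 mm⁴
  web plate: d = 29.682 mm → contributes +27 099 670 mm⁴
  top plate: d = 167.68 mm → contributes +58 528 133 mm⁴
Total I = 137 370 451 mm⁴.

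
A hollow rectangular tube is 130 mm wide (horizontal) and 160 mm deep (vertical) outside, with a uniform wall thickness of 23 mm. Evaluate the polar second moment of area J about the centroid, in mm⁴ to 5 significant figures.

J ≈ 5.7665 × 10⁷ mm⁴

Decompose the section into non-overlapping parts with the origin at the bottom-left of its bounding rectangle.
Outer rectangle: 130 × 160, A = 20 800 mm², y = 80 mm, Ī = 44 373 333 mm⁴.
Inner void (subtracted): 84 × 114, A = 9 576 mm², y = 80 mm, Ī = 10 370 808 mm⁴.
By symmetry the centroid is at mid-height, ȳ = 80 mm.
All pieces are centred on the centroidal x-axis, so I = ΣĪ (holes subtracted) = 34 002 525 mm⁴.
Repeating about the centroidal y-axis gives I_y = 23 662 645 mm⁴.
Polar second moment: J = I_x + I_y = 57 665 171 mm⁴.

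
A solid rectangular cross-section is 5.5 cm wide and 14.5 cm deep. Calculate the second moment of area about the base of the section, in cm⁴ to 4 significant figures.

I_base ≈ 5589 cm⁴

The section: 5.5 × 14.5, A = 79.75 cm², y = 7.25 cm, Ī = 1397.29 cm⁴.
Transfer it to the base of the section using Ī + A·d² with d = y − 0:
  the section: d = 7.25 cm → contributes +5589.15 cm⁴
Total I = 5589.15 cm⁴.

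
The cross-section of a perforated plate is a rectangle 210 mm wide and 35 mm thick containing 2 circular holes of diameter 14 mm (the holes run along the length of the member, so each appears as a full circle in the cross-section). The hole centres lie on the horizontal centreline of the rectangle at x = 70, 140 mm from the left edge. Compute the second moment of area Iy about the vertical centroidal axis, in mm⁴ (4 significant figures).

Treat the section as a set of non-overlapping primitives; coordinates are from the bounding-box lower-left.
Plate: 210 × 35, A = 7 350 mm², x = 105 mm, Ī = 27 011 250 mm⁴.
Hole 1 (subtracted): ⌀14, A = 153.938 mm², x = 70 mm, Ī = 1885.74 mm⁴.
Hole 2 (subtracted): ⌀14, A = 153.938 mm², x = 140 mm, Ī = 1885.74 mm⁴.
By symmetry the centroid is at mid-width, x̄ = 105 mm.
Transfer each piece to the vertical centroidal axis using Ī + A·d² with d = x − 105:
  plate: d = 0 mm → contributes +27 011 250 mm⁴
  hole 1: d = -35 mm → contributes −190 460 mm⁴
  hole 2: d = 35 mm → contributes −190 460 mm⁴
Total I = 26 630 330 mm⁴.

Iy ≈ 2.663 × 10⁷ mm⁴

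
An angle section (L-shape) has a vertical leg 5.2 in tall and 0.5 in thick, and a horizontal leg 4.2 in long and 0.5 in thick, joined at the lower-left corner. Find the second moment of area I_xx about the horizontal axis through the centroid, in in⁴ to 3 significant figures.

Decompose the section into non-overlapping parts with the origin at the bottom-left of its bounding rectangle.
Vertical leg: 0.5 × 5.2, A = 2.6 in², y = 2.6 in, Ī = 5.8587 in⁴.
Horizontal leg (remainder): 3.7 × 0.5, A = 1.85 in², y = 0.25 in, Ī = 0.038542 in⁴.
Centroid: ȳ = ΣA·y / ΣA = 1.623 in.
Transfer each piece to the horizontal axis through the centroid using Ī + A·d² with d = y − 1.623:
  vertical leg: d = 0.97697 in → contributes +8.3403 in⁴
  horizontal leg (remainder): d = -1.373 in → contributes +3.5262 in⁴
Total I = 11.866 in⁴.

I_xx ≈ 11.9 in⁴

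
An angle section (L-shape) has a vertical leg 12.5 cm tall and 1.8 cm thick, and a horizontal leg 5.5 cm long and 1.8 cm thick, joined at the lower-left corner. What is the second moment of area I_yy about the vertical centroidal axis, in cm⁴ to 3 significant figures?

I_yy ≈ 52.5 cm⁴

Decompose the section into non-overlapping parts with the origin at the bottom-left of its bounding rectangle.
Vertical leg: 1.8 × 12.5, A = 22.5 cm², x = 0.9 cm, Ī = 6.075 cm⁴.
Horizontal leg (remainder): 3.7 × 1.8, A = 6.66 cm², x = 3.65 cm, Ī = 7.598 cm⁴.
Centroid: x̄ = ΣA·x / ΣA = 1.5281 cm.
Transfer each piece to the vertical centroidal axis using Ī + A·d² with d = x − 1.5281:
  vertical leg: d = -0.62809 cm → contributes +14.951 cm⁴
  horizontal leg (remainder): d = 2.1219 cm → contributes +37.585 cm⁴
Total I = 52.536 cm⁴.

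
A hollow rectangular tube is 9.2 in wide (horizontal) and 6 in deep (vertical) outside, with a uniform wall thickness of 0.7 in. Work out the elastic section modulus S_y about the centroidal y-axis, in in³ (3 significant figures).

S_y ≈ 45.1 in³

Treat the section as a set of non-overlapping primitives; coordinates are from the bounding-box lower-left.
Outer rectangle: 9.2 × 6, A = 55.2 in², x = 4.6 in, Ī = 389.34 in⁴.
Inner void (subtracted): 7.8 × 4.6, A = 35.88 in², x = 4.6 in, Ī = 181.91 in⁴.
By symmetry the centroid is at mid-width, x̄ = 4.6 in.
All pieces are centred on the centroidal y-axis, so I = ΣĪ (holes subtracted) = 207.43 in⁴.
Extreme fibre distance c = 4.6 in; S = I/c = 45.094 in³.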